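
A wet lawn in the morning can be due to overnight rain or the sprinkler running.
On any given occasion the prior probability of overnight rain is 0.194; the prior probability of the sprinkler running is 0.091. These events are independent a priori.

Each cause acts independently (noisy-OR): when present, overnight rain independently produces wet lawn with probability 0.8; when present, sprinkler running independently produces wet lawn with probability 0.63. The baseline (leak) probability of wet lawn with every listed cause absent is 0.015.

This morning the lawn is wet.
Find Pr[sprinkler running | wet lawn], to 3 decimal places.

Pr[sprinkler running | wet lawn] ≈ 0.292

Under noisy-OR, P(wet lawn | causes) = 1 − (1−0.015)·∏(1−qᵢ) over the active causes.
For the numerator, keep only sprinkler running=true terms: 0.046615 + 0.016367 = 0.062982
Normalizer over all consistent configurations: 0.015×0.806×0.909 + 0.63555×0.806×0.091 + 0.803×0.194×0.909 + 0.92711×0.194×0.091 = 0.215578
P(sprinkler running | wet lawn) = 0.062982/0.215578 ≈ 0.292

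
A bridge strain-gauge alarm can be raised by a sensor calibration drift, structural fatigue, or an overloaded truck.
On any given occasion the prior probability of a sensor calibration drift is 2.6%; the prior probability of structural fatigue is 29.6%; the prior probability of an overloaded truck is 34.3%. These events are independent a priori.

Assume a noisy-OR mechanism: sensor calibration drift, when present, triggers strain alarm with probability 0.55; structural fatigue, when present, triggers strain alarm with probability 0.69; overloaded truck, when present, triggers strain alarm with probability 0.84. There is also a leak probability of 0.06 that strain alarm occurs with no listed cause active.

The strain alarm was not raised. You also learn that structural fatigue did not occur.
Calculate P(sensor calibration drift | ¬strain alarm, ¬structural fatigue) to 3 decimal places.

P(sensor calibration drift | ¬strain alarm, ¬structural fatigue) ≈ 0.012

Under noisy-OR, P(strain alarm | causes) = 1 − (1−0.06)·∏(1−qᵢ) over the active causes.
P(¬strain alarm | ¬structural fatigue) = 0.94*0.974*0.657 + 0.1504*0.974*0.343 + 0.423*0.026*0.657 + 0.06768*0.026*0.343 = 0.601523 + 0.050246 + 0.007226 + 0.000604 = 0.659599
Restricting to configurations with sensor calibration drift present: 0.007226 + 0.000604 = 0.007830.
So P(sensor calibration drift | ¬strain alarm, ¬structural fatigue) = 0.007830/0.659599 ≈ 0.012.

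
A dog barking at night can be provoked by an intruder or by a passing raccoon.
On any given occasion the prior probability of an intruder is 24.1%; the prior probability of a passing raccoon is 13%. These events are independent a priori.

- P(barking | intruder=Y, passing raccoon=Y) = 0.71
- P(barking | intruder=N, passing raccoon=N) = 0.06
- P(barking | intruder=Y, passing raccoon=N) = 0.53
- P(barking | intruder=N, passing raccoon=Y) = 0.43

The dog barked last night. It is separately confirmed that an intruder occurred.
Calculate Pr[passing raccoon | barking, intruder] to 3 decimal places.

P(barking | intruder) = 0.53·0.87 + 0.71·0.13 = 0.461100 + 0.092300 = 0.553400
Restricting to configurations with passing raccoon present: 0.71·0.13 = 0.092300.
Hence the posterior is 0.092300/0.553400 ≈ 0.167.

Pr[passing raccoon | barking, intruder] ≈ 0.167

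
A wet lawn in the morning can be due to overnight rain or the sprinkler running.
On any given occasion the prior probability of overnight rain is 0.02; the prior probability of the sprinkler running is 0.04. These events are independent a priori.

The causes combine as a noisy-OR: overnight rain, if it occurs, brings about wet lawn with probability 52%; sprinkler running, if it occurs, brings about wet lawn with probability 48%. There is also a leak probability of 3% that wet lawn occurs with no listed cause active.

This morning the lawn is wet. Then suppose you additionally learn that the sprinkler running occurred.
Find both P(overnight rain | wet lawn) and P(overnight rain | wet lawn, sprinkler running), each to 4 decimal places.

Under noisy-OR, P(wet lawn | causes) = 1 − (1−0.03)·∏(1−qᵢ) over the active causes.
Weight on overnight rain=true, given the evidence: 0.010260 + 0.000606 = 0.010866
Normalizer over all consistent configurations: 0.03×0.98×0.96 + 0.4956×0.98×0.04 + 0.5344×0.02×0.96 + 0.757888×0.02×0.04 = 0.058518
Posterior = 0.010866 / 0.058518 ≈ 0.1857

With the extra evidence:
Enumerate both values of overnight rain and weight by the priors:
  P(wet lawn | sprinkler running) = 0.4956·0.98 + 0.757888·0.02
        = 0.485688 + 0.015158 = 0.500846
Keeping only the overnight rain-present terms gives 0.015158, so
  P(overnight rain | wet lawn, sprinkler running) = 0.015158 / 0.500846 ≈ 0.0303

P(overnight rain | wet lawn) ≈ 0.1857; P(overnight rain | wet lawn, sprinkler running) ≈ 0.0303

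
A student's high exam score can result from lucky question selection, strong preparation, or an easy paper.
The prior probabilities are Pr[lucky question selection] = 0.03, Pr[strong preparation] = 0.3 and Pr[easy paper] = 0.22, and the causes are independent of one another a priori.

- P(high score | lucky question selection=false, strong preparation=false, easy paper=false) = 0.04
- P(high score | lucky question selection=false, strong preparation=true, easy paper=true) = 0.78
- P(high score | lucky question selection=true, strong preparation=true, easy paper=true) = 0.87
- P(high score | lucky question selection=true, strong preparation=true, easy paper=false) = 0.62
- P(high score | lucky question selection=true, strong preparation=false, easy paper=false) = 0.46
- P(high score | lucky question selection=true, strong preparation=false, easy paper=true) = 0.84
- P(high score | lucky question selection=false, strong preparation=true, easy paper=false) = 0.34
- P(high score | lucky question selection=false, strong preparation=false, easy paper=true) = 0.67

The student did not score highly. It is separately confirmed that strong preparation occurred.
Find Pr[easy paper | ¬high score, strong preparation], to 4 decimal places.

Sum P(¬high score|·) weighted by the priors over the 4 (lucky question selection, easy paper) configurations:
  P(¬high score | strong preparation) = 0.66×0.97×0.78 + 0.22×0.97×0.22 + 0.38×0.03×0.78 + 0.13×0.03×0.22
        = 0.499356 + 0.046948 + 0.008892 + 0.000858 = 0.556054
Configurations with easy paper contribute 0.047806, so
  P(easy paper | ¬high score, strong preparation) = 0.047806 / 0.556054 ≈ 0.0860

Pr[easy paper | ¬high score, strong preparation] ≈ 0.0860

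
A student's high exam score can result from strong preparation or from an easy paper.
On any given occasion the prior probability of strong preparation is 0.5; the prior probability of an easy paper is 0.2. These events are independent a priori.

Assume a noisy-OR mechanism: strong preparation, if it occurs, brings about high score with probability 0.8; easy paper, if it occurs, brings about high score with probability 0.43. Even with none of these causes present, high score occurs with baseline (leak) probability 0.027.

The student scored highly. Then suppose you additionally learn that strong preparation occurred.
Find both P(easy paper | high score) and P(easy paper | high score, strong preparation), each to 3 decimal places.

P(easy paper | high score) ≈ 0.286; P(easy paper | high score, strong preparation) ≈ 0.216

Under noisy-OR, P(high score | causes) = 1 − (1−0.027)·∏(1−qᵢ) over the active causes.
P(high score) = 0.027*0.5*0.8 + 0.44539*0.5*0.2 + 0.8054*0.5*0.8 + 0.889078*0.5*0.2 = 0.010800 + 0.044539 + 0.322160 + 0.088908 = 0.466407
The easy paper-present share is 0.044539 + 0.088908 = 0.133447.
P(easy paper | high score) = 0.133447 / 0.466407 ≈ 0.286

With the extra evidence:
Weight on easy paper=true, given the evidence: 0.889078·0.2 = 0.177816
Denominator P(high score | strong preparation): 0.8054·0.8 + 0.889078·0.2 = 0.822136
P(easy paper | high score, strong preparation) = 0.177816/0.822136 ≈ 0.216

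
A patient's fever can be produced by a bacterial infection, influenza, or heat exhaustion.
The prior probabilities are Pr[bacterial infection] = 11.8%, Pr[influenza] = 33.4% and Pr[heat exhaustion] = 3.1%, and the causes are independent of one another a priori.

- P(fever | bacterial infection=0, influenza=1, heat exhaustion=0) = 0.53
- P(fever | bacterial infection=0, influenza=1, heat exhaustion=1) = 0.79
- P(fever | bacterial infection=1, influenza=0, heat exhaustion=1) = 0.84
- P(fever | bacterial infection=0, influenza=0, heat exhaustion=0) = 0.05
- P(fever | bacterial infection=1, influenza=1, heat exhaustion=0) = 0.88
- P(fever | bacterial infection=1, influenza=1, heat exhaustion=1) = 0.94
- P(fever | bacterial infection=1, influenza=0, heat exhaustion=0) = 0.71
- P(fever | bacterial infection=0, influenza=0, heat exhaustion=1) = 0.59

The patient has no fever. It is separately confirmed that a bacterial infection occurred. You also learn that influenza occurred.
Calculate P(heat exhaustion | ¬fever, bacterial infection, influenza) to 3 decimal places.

Weight on heat exhaustion=true, given the evidence: 0.06*0.031 = 0.001860
The normalizing constant is 0.12*0.969 + 0.06*0.031 = 0.118140
P(heat exhaustion | ¬fever, bacterial infection, influenza) = 0.001860/0.118140 ≈ 0.016

P(heat exhaustion | ¬fever, bacterial infection, influenza) ≈ 0.016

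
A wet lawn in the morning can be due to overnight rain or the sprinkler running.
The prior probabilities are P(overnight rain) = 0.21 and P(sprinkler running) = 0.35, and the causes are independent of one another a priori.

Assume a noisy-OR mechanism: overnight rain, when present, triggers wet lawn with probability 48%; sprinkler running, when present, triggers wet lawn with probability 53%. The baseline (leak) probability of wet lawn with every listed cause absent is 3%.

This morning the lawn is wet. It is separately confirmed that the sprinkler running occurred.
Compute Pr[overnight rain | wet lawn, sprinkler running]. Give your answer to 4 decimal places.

Under noisy-OR, P(wet lawn | causes) = 1 − (1−0.03)·∏(1−qᵢ) over the active causes.
P(wet lawn | sprinkler running) = 0.5441×0.79 + 0.762932×0.21 = 0.429839 + 0.160216 = 0.590055
Of this, 0.160216 comes from 0.762932×0.21 (the overnight rain=true cases).
So P(overnight rain | wet lawn, sprinkler running) = 0.160216/0.590055 ≈ 0.2715.

Pr[overnight rain | wet lawn, sprinkler running] ≈ 0.2715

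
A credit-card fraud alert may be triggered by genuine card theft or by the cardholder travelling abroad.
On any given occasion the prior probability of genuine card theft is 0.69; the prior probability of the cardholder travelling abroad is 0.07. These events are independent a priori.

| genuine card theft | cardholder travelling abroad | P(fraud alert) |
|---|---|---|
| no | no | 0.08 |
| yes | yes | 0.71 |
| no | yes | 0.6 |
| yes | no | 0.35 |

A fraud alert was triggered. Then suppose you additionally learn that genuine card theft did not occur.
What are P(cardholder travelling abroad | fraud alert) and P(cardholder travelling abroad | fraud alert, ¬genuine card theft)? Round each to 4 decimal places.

P(cardholder travelling abroad | fraud alert) ≈ 0.1604; P(cardholder travelling abroad | fraud alert, ¬genuine card theft) ≈ 0.3608

P(fraud alert) = 0.08×0.31×0.93 + 0.6×0.31×0.07 + 0.35×0.69×0.93 + 0.71×0.69×0.07 = 0.023064 + 0.013020 + 0.224595 + 0.034293 = 0.294972
Restricting to configurations with cardholder travelling abroad present: 0.013020 + 0.034293 = 0.047313.
P(cardholder travelling abroad | fraud alert) = 0.047313 / 0.294972 ≈ 0.1604

With the extra evidence:
By total probability over both values of cardholder travelling abroad:
  P(fraud alert | ¬genuine card theft) = 0.08·0.93 + 0.6·0.07
        = 0.074400 + 0.042000 = 0.116400
Configurations with cardholder travelling abroad contribute 0.042000, so
  P(cardholder travelling abroad | fraud alert, ¬genuine card theft) = 0.042000 / 0.116400 ≈ 0.3608
With genuine card theft excluded, cardholder travelling abroad must carry more of the explanatory weight for the fraud alert.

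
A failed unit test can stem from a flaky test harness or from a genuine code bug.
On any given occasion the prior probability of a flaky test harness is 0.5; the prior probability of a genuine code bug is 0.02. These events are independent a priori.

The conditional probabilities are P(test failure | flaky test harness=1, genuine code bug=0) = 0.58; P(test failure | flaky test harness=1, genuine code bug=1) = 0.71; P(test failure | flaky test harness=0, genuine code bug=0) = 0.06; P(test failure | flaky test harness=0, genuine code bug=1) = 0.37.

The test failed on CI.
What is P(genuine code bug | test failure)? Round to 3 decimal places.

P(genuine code bug | test failure) ≈ 0.033

P(test failure) = 0.06·0.5·0.98 + 0.37·0.5·0.02 + 0.58·0.5·0.98 + 0.71·0.5·0.02 = 0.029400 + 0.003700 + 0.284200 + 0.007100 = 0.324400
Of this, 0.010800 comes from 0.003700 + 0.007100 (the genuine code bug=true cases).
So P(genuine code bug | test failure) = 0.010800/0.324400 ≈ 0.033.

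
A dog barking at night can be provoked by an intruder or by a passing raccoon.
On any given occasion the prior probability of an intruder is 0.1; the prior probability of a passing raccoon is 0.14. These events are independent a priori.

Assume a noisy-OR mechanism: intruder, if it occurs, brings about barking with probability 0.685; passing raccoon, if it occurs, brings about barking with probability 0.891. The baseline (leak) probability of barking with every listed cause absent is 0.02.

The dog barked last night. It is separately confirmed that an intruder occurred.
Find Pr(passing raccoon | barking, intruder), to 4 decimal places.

Under noisy-OR, P(barking | causes) = 1 − (1−0.02)·∏(1−qᵢ) over the active causes.
P(barking | intruder) = 0.6913·0.86 + 0.966352·0.14 = 0.594518 + 0.135289 = 0.729807
Of this, 0.135289 comes from 0.966352·0.14 (the passing raccoon=true cases).
P(passing raccoon | barking, intruder) = 0.135289 / 0.729807 ≈ 0.1854

Pr(passing raccoon | barking, intruder) ≈ 0.1854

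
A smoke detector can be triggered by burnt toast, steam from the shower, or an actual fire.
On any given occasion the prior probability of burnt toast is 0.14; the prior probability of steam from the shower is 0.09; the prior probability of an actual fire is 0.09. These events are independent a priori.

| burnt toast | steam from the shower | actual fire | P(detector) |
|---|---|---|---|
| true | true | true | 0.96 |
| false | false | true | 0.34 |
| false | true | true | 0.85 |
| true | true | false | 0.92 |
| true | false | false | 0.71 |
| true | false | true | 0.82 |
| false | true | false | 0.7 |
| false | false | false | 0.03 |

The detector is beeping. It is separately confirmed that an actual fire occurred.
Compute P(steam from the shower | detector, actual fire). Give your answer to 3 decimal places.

P(steam from the shower | detector, actual fire) ≈ 0.174

P(detector | actual fire) = 0.34×0.86×0.91 + 0.85×0.86×0.09 + 0.82×0.14×0.91 + 0.96×0.14×0.09 = 0.266084 + 0.065790 + 0.104468 + 0.012096 = 0.448438
Of this, 0.077886 comes from 0.065790 + 0.012096 (the steam from the shower=true cases).
P(steam from the shower | detector, actual fire) = 0.077886 / 0.448438 ≈ 0.174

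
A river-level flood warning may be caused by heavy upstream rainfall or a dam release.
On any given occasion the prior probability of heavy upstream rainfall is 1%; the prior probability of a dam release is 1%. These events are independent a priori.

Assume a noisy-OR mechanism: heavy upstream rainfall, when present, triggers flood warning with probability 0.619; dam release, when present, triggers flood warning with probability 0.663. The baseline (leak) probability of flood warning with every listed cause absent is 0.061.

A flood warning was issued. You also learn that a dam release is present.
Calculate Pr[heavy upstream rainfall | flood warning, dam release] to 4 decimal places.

Pr[heavy upstream rainfall | flood warning, dam release] ≈ 0.0128

Under noisy-OR, P(flood warning | causes) = 1 − (1−0.061)·∏(1−qᵢ) over the active causes.
Weight on heavy upstream rainfall=true, given the evidence: 0.879435*0.01 = 0.008794
Denominator P(flood warning | dam release): 0.683557*0.99 + 0.879435*0.01 = 0.685515
Posterior = 0.008794 / 0.685515 ≈ 0.0128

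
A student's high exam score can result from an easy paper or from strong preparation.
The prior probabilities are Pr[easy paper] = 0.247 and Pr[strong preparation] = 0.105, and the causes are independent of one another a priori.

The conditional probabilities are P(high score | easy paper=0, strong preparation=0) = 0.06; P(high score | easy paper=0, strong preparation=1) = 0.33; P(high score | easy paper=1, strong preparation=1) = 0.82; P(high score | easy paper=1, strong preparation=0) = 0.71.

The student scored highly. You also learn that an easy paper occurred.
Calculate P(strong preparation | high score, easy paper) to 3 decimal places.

P(strong preparation | high score, easy paper) ≈ 0.119

Weight on strong preparation=true, given the evidence: 0.82·0.105 = 0.086100
Normalizer over all consistent configurations: 0.71·0.895 + 0.82·0.105 = 0.721550
Posterior = 0.086100 / 0.721550 ≈ 0.119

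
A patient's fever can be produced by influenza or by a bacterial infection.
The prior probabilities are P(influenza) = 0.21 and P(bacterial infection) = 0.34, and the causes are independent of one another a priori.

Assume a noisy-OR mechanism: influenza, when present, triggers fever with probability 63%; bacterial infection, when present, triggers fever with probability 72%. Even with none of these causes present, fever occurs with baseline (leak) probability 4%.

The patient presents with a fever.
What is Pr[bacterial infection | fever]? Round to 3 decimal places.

Pr[bacterial infection | fever] ≈ 0.703

Under noisy-OR, P(fever | causes) = 1 − (1−0.04)·∏(1−qᵢ) over the active causes.
For the numerator, keep only bacterial infection=true terms: 0.196400 + 0.064299 = 0.260699
Denominator P(fever): 0.04·0.79·0.66 + 0.7312·0.79·0.34 + 0.6448·0.21·0.66 + 0.900544·0.21·0.34 = 0.370924
P(bacterial infection | fever) = 0.260699/0.370924 ≈ 0.703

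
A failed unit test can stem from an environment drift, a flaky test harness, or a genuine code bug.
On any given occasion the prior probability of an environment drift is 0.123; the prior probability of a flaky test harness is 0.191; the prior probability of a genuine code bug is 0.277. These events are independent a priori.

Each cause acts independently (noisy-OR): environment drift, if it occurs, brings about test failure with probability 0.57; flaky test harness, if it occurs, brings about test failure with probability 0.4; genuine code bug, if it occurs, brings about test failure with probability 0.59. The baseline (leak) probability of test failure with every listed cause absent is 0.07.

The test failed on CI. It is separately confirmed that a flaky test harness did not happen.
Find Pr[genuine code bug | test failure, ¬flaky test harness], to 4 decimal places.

Pr[genuine code bug | test failure, ¬flaky test harness] ≈ 0.6465

Under noisy-OR, P(test failure | causes) = 1 − (1−0.07)·∏(1−qᵢ) over the active causes.
Weight on genuine code bug=true, given the evidence: 0.150300 + 0.028485 = 0.178785
Denominator P(test failure | ¬flaky test harness): 0.07·0.877·0.723 + 0.6187·0.877·0.277 + 0.6001·0.123·0.723 + 0.836041·0.123·0.277 = 0.276536
Posterior = 0.178785 / 0.276536 ≈ 0.6465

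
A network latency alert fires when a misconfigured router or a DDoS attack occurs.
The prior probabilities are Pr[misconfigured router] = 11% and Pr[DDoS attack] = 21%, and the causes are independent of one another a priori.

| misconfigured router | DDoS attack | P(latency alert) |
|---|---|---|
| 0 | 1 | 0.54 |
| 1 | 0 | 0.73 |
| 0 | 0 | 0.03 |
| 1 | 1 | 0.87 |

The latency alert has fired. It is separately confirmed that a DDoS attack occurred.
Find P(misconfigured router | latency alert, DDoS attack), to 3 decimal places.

Numerator (weight on configurations with misconfigured router): 0.87·0.11 = 0.095700
The normalizing constant is 0.54·0.89 + 0.87·0.11 = 0.576300
Posterior = 0.095700 / 0.576300 ≈ 0.166

P(misconfigured router | latency alert, DDoS attack) ≈ 0.166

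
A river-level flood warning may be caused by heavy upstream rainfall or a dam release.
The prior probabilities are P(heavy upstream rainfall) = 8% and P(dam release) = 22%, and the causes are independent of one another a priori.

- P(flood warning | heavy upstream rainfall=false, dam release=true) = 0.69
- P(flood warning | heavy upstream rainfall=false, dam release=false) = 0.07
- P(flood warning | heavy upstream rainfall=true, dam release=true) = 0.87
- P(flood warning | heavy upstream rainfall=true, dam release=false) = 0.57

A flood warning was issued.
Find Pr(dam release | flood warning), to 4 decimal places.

Pr(dam release | flood warning) ≈ 0.6436

By total probability over the 4 (heavy upstream rainfall, dam release) configurations:
  P(flood warning) = 0.07×0.92×0.78 + 0.69×0.92×0.22 + 0.57×0.08×0.78 + 0.87×0.08×0.22
        = 0.050232 + 0.139656 + 0.035568 + 0.015312 = 0.240768
The terms with dam release present sum to 0.154968, so
  P(dam release | flood warning) = 0.154968 / 0.240768 ≈ 0.6436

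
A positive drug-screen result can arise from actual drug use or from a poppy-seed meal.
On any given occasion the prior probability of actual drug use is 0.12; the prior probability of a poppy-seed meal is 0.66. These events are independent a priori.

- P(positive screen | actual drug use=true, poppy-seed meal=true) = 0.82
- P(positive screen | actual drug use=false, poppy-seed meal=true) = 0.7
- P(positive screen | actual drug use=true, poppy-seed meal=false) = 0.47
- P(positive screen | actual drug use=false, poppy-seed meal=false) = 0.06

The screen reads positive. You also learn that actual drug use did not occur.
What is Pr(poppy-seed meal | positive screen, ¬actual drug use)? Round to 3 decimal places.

Pr(poppy-seed meal | positive screen, ¬actual drug use) ≈ 0.958

P(positive screen | ¬actual drug use) = 0.06·0.34 + 0.7·0.66 = 0.020400 + 0.462000 = 0.482400
Of this, 0.462000 comes from 0.7·0.66 (the poppy-seed meal=true cases).
So P(poppy-seed meal | positive screen, ¬actual drug use) = 0.462000/0.482400 ≈ 0.958.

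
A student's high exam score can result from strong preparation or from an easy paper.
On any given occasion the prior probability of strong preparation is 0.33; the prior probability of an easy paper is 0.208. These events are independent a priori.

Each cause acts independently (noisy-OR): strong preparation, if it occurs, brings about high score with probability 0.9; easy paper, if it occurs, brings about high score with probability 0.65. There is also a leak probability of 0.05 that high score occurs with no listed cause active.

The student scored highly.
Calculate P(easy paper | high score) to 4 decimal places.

Under noisy-OR, P(high score | causes) = 1 − (1−0.05)·∏(1−qᵢ) over the active causes.
P(high score) = 0.05*0.67*0.792 + 0.6675*0.67*0.208 + 0.905*0.33*0.792 + 0.96675*0.33*0.208 = 0.026532 + 0.093023 + 0.236531 + 0.066358 = 0.422444
Of this, 0.159381 comes from 0.093023 + 0.066358 (the easy paper=true cases).
So P(easy paper | high score) = 0.159381/0.422444 ≈ 0.3773.

P(easy paper | high score) ≈ 0.3773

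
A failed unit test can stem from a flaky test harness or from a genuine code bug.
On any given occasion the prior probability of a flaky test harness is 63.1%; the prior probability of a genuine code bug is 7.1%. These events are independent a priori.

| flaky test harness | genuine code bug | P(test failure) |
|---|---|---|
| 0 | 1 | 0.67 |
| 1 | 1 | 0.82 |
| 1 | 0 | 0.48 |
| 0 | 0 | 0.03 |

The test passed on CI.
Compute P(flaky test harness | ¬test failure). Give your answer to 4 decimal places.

P(flaky test harness | ¬test failure) ≈ 0.4784

By total probability over the 4 (flaky test harness, genuine code bug) configurations:
  P(¬test failure) = 0.97×0.369×0.929 + 0.33×0.369×0.071 + 0.52×0.631×0.929 + 0.18×0.631×0.071
        = 0.332517 + 0.008646 + 0.304823 + 0.008064 = 0.654050
Configurations with flaky test harness contribute 0.312887, so
  P(flaky test harness | ¬test failure) = 0.312887 / 0.654050 ≈ 0.4784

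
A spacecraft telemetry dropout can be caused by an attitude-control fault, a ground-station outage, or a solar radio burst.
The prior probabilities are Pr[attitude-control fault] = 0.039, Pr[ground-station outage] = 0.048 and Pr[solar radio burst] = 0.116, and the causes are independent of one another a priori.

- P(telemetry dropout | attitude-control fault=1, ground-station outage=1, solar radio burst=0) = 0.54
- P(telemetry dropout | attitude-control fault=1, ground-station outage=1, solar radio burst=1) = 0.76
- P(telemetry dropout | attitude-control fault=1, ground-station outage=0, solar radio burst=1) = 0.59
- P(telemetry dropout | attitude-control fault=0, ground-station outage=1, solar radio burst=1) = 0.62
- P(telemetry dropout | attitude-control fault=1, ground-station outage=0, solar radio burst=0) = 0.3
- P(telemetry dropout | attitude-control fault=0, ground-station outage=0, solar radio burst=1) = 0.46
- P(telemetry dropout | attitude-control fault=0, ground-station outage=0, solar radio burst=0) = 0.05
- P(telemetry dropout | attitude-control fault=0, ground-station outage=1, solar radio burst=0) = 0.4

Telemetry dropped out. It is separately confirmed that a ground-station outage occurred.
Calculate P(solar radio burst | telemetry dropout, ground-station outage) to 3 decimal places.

P(solar radio burst | telemetry dropout, ground-station outage) ≈ 0.168

By total probability over the 4 (attitude-control fault, solar radio burst) configurations:
  P(telemetry dropout | ground-station outage) = 0.4×0.961×0.884 + 0.62×0.961×0.116 + 0.54×0.039×0.884 + 0.76×0.039×0.116
        = 0.339810 + 0.069115 + 0.018617 + 0.003438 = 0.430980
Keeping only the solar radio burst-present terms gives 0.072553, so
  P(solar radio burst | telemetry dropout, ground-station outage) = 0.072553 / 0.430980 ≈ 0.168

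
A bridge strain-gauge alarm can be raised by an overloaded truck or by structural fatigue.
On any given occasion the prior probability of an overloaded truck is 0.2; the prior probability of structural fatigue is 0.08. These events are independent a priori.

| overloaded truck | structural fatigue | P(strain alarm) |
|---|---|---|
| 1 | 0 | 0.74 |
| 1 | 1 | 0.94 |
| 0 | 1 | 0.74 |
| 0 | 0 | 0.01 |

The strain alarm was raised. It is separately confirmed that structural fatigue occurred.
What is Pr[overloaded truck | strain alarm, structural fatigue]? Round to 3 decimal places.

Pr[overloaded truck | strain alarm, structural fatigue] ≈ 0.241

Sum P(strain alarm|·) weighted by the priors over both values of overloaded truck:
  P(strain alarm | structural fatigue) = 0.74·0.8 + 0.94·0.2
        = 0.592000 + 0.188000 = 0.780000
Configurations with overloaded truck contribute 0.188000, so
  P(overloaded truck | strain alarm, structural fatigue) = 0.188000 / 0.780000 ≈ 0.241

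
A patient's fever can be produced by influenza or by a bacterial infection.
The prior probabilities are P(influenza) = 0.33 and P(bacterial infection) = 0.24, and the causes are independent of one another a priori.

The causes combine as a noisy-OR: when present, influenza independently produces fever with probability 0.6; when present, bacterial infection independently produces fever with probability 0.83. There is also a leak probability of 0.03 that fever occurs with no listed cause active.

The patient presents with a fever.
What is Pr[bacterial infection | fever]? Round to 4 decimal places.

Pr[bacterial infection | fever] ≈ 0.5524

Under noisy-OR, P(fever | causes) = 1 − (1−0.03)·∏(1−qᵢ) over the active causes.
P(fever) = 0.03·0.67·0.76 + 0.8351·0.67·0.24 + 0.612·0.33·0.76 + 0.93404·0.33·0.24 = 0.015276 + 0.134284 + 0.153490 + 0.073976 = 0.377026
Restricting to configurations with bacterial infection present: 0.134284 + 0.073976 = 0.208260.
Hence the posterior is 0.208260/0.377026 ≈ 0.5524.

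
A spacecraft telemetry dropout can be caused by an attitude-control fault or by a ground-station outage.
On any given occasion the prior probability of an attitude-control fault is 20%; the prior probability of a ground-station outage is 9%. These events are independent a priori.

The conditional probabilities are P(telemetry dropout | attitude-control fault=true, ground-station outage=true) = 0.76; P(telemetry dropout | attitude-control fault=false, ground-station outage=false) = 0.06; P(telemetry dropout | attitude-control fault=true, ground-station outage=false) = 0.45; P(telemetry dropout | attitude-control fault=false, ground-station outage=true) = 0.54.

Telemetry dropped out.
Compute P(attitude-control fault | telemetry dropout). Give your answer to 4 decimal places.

P(telemetry dropout) = 0.06*0.8*0.91 + 0.54*0.8*0.09 + 0.45*0.2*0.91 + 0.76*0.2*0.09 = 0.043680 + 0.038880 + 0.081900 + 0.013680 = 0.178140
Of this, 0.095580 comes from 0.081900 + 0.013680 (the attitude-control fault=true cases).
Hence the posterior is 0.095580/0.178140 ≈ 0.5365.

P(attitude-control fault | telemetry dropout) ≈ 0.5365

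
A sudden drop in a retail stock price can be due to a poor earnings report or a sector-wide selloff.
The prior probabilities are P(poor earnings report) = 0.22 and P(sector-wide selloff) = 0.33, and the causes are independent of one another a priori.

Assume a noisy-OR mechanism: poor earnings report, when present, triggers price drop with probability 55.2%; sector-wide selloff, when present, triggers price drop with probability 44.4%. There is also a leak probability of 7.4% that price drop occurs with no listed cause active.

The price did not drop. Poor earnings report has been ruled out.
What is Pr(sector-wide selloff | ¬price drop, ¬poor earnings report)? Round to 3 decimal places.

Under noisy-OR, P(price drop | causes) = 1 − (1−0.074)·∏(1−qᵢ) over the active causes.
P(¬price drop | ¬poor earnings report) = 0.926×0.67 + 0.514856×0.33 = 0.620420 + 0.169902 = 0.790322
The sector-wide selloff-present share is 0.514856×0.33 = 0.169902.
So P(sector-wide selloff | ¬price drop, ¬poor earnings report) = 0.169902/0.790322 ≈ 0.215.

Pr(sector-wide selloff | ¬price drop, ¬poor earnings report) ≈ 0.215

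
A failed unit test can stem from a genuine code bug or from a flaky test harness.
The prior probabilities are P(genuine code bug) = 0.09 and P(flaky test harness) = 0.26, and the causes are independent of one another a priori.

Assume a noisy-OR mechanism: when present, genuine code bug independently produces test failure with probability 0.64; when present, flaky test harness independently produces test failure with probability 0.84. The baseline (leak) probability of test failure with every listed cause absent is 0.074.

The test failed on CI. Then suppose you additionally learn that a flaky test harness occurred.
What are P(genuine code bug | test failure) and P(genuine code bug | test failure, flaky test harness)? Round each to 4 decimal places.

Under noisy-OR, P(test failure | causes) = 1 − (1−0.074)·∏(1−qᵢ) over the active causes.
Sum P(test failure|·) weighted by the priors over the 4 (genuine code bug, flaky test harness) configurations:
  P(test failure) = 0.074×0.91×0.74 + 0.85184×0.91×0.26 + 0.66664×0.09×0.74 + 0.946662×0.09×0.26
        = 0.049832 + 0.201545 + 0.044398 + 0.022152 = 0.317927
Configurations with genuine code bug contribute 0.066550, so
  P(genuine code bug | test failure) = 0.066550 / 0.317927 ≈ 0.2093

With the extra evidence:
Enumerate both values of genuine code bug and weight by the priors:
  P(test failure | flaky test harness) = 0.85184*0.91 + 0.946662*0.09
        = 0.775174 + 0.085200 = 0.860374
Keeping only the genuine code bug-present terms gives 0.085200, so
  P(genuine code bug | test failure, flaky test harness) = 0.085200 / 0.860374 ≈ 0.0990
The drop from 0.2093 to 0.0990 is the explaining-away (discounting) effect.

P(genuine code bug | test failure) ≈ 0.2093; P(genuine code bug | test failure, flaky test harness) ≈ 0.0990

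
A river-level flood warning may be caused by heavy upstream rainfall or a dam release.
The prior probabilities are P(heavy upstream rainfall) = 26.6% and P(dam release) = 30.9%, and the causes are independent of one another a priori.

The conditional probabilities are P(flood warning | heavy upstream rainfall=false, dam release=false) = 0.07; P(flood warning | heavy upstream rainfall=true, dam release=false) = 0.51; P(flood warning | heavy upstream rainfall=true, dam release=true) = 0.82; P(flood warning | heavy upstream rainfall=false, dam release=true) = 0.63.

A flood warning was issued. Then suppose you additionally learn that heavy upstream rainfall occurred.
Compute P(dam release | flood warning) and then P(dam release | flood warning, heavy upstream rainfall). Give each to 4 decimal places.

Sum P(flood warning|·) weighted by the priors over the 4 (heavy upstream rainfall, dam release) configurations:
  P(flood warning) = 0.07·0.734·0.691 + 0.63·0.734·0.309 + 0.51·0.266·0.691 + 0.82·0.266·0.309
        = 0.035504 + 0.142888 + 0.093741 + 0.067399 = 0.339532
Keeping only the dam release-present terms gives 0.210287, so
  P(dam release | flood warning) = 0.210287 / 0.339532 ≈ 0.6193

Now also conditioning on heavy upstream rainfall=true:
Numerator (weight on configurations with dam release): 0.82*0.309 = 0.253380
Denominator P(flood warning | heavy upstream rainfall): 0.51*0.691 + 0.82*0.309 = 0.605790
Posterior = 0.253380 / 0.605790 ≈ 0.4183

P(dam release | flood warning) ≈ 0.6193; P(dam release | flood warning, heavy upstream rainfall) ≈ 0.4183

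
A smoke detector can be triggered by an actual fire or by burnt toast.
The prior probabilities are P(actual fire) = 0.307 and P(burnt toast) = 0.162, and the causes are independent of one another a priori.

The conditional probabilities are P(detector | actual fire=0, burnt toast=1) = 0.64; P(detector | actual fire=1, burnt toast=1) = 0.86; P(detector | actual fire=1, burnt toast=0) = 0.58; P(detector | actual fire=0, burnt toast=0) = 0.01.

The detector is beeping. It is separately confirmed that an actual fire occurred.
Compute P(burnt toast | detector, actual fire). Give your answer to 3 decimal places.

P(burnt toast | detector, actual fire) ≈ 0.223

Numerator (weight on configurations with burnt toast): 0.86·0.162 = 0.139320
Normalizer over all consistent configurations: 0.58·0.838 + 0.86·0.162 = 0.625360
P(burnt toast | detector, actual fire) = 0.139320/0.625360 ≈ 0.223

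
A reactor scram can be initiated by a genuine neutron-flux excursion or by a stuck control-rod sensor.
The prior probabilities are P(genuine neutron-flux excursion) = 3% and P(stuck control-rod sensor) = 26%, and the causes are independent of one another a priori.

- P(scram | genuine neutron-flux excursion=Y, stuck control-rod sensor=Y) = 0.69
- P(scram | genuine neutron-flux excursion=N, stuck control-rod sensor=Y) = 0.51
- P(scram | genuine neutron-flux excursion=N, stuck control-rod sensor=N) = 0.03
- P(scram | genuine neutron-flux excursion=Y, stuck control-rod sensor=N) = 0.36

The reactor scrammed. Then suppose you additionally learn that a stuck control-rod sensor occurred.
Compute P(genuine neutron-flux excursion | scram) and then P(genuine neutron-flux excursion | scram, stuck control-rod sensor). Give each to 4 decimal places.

Weight on genuine neutron-flux excursion=true, given the evidence: 0.007992 + 0.005382 = 0.013374
Normalizer over all consistent configurations: 0.03*0.97*0.74 + 0.51*0.97*0.26 + 0.36*0.03*0.74 + 0.69*0.03*0.26 = 0.163530
P(genuine neutron-flux excursion | scram) = 0.013374/0.163530 ≈ 0.0818

Now condition on the additional information:
Numerator (weight on configurations with genuine neutron-flux excursion): 0.69×0.03 = 0.020700
The normalizing constant is 0.51×0.97 + 0.69×0.03 = 0.515400
P(genuine neutron-flux excursion | scram, stuck control-rod sensor) = 0.020700/0.515400 ≈ 0.0402
Conditioning on stuck control-rod sensor lowers the posterior on genuine neutron-flux excursion: the classic explaining-away effect in a common-effect structure.

P(genuine neutron-flux excursion | scram) ≈ 0.0818; P(genuine neutron-flux excursion | scram, stuck control-rod sensor) ≈ 0.0402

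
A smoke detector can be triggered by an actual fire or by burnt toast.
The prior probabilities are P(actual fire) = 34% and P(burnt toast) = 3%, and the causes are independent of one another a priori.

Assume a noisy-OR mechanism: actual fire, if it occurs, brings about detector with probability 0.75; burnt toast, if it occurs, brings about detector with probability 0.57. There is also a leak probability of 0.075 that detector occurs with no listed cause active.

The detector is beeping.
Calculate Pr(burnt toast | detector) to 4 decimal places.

Pr(burnt toast | detector) ≈ 0.0654

Under noisy-OR, P(detector | causes) = 1 − (1−0.075)·∏(1−qᵢ) over the active causes.
Enumerate the 4 (actual fire, burnt toast) configurations and weight by the priors:
  P(detector) = 0.075·0.66·0.97 + 0.60225·0.66·0.03 + 0.76875·0.34·0.97 + 0.900562·0.34·0.03
        = 0.048015 + 0.011925 + 0.253534 + 0.009186 = 0.322660
Keeping only the burnt toast-present terms gives 0.021111, so
  P(burnt toast | detector) = 0.021111 / 0.322660 ≈ 0.0654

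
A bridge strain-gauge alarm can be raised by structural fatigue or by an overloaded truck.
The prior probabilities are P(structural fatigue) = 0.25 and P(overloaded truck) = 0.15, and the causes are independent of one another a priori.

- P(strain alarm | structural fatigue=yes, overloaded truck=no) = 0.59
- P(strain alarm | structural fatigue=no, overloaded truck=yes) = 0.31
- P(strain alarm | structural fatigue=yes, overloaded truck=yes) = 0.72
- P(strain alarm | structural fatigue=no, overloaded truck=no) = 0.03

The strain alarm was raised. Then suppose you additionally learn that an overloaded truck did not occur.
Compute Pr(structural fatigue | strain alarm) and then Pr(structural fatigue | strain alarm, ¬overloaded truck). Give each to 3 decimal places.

Pr(structural fatigue | strain alarm) ≈ 0.738; Pr(structural fatigue | strain alarm, ¬overloaded truck) ≈ 0.868

P(strain alarm) = 0.03*0.75*0.85 + 0.31*0.75*0.15 + 0.59*0.25*0.85 + 0.72*0.25*0.15 = 0.019125 + 0.034875 + 0.125375 + 0.027000 = 0.206375
The structural fatigue-present share is 0.125375 + 0.027000 = 0.152375.
So P(structural fatigue | strain alarm) = 0.152375/0.206375 ≈ 0.738.

Now condition on the additional information:
By total probability over both values of structural fatigue:
  P(strain alarm | ¬overloaded truck) = 0.03×0.75 + 0.59×0.25
        = 0.022500 + 0.147500 = 0.170000
Configurations with structural fatigue contribute 0.147500, so
  P(structural fatigue | strain alarm, ¬overloaded truck) = 0.147500 / 0.170000 ≈ 0.868
With overloaded truck excluded, structural fatigue must carry more of the explanatory weight for the strain alarm.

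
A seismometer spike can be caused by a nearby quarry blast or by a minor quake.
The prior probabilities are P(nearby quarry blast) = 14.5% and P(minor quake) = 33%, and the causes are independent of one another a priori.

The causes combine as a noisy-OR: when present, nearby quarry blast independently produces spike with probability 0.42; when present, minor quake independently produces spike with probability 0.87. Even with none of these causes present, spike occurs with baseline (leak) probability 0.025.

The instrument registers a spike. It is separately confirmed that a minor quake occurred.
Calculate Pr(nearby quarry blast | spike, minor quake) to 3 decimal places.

Under noisy-OR, P(spike | causes) = 1 − (1−0.025)·∏(1−qᵢ) over the active causes.
Weight on nearby quarry blast=true, given the evidence: 0.926485×0.145 = 0.134340
Normalizer over all consistent configurations: 0.87325×0.855 + 0.926485×0.145 = 0.880969
Posterior = 0.134340 / 0.880969 ≈ 0.152

Pr(nearby quarry blast | spike, minor quake) ≈ 0.152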